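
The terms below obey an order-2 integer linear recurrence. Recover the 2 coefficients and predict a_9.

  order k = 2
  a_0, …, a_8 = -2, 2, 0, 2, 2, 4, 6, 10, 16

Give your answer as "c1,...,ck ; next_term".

1,1 ; 26

  a_2 = 1·2 + 1·-2 = 0
  a_3 = 1·0 + 1·2 = 2
  a_4 = 1·2 + 1·0 = 2
  a_5 = 1·2 + 1·2 = 4
  a_6 = 1·4 + 1·2 = 6
  a_7 = 1·6 + 1·4 = 10
  a_8 = 1·10 + 1·6 = 16
  a_9 = 1·16 + 1·10 = 26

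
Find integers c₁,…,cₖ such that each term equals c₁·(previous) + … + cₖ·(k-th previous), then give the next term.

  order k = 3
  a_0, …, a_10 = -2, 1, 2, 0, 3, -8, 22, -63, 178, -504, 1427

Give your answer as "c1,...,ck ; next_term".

-2,2,-1 ; -4040

  a_3 = -2·2 + 2·1 + -1·-2 = 0
  a_4 = -2·0 + 2·2 + -1·1 = 3
  a_5 = -2·3 + 2·0 + -1·2 = -8
  a_6 = -2·-8 + 2·3 + -1·0 = 22
  a_7 = -2·22 + 2·-8 + -1·3 = -63
  a_8 = -2·-63 + 2·22 + -1·-8 = 178
  a_9 = -2·178 + 2·-63 + -1·22 = -504
  a_10 = -2·-504 + 2·178 + -1·-63 = 1427
  a_11 = -2·1427 + 2·-504 + -1·178 = -4040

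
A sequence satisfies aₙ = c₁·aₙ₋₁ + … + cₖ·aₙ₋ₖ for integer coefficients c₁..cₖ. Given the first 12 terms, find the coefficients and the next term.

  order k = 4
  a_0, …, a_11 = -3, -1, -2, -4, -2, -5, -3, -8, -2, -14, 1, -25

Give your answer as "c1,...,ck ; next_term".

  a_4 = -1·-4 + 1·-2 + 1·-1 + 1·-3 = -2
  a_5 = -1·-2 + 1·-4 + 1·-2 + 1·-1 = -5
  a_6 = -1·-5 + 1·-2 + 1·-4 + 1·-2 = -3
  a_7 = -1·-3 + 1·-5 + 1·-2 + 1·-4 = -8
  a_8 = -1·-8 + 1·-3 + 1·-5 + 1·-2 = -2
  a_9 = -1·-2 + 1·-8 + 1·-3 + 1·-5 = -14
  a_10 = -1·-14 + 1·-2 + 1·-8 + 1·-3 = 1
  a_11 = -1·1 + 1·-14 + 1·-2 + 1·-8 = -25
  a_12 = -1·-25 + 1·1 + 1·-14 + 1·-2 = 10

-1,1,1,1 ; 10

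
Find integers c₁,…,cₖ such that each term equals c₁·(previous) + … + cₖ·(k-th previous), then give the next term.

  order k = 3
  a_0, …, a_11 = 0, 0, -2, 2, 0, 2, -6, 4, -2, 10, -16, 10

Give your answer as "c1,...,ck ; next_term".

-1,-1,-2 ; -14

  a_3 = -1·-2 + -1·0 + -2·0 = 2
  a_4 = -1·2 + -1·-2 + -2·0 = 0
  a_5 = -1·0 + -1·2 + -2·-2 = 2
  a_6 = -1·2 + -1·0 + -2·2 = -6
  a_7 = -1·-6 + -1·2 + -2·0 = 4
  a_8 = -1·4 + -1·-6 + -2·2 = -2
  a_9 = -1·-2 + -1·4 + -2·-6 = 10
  a_10 = -1·10 + -1·-2 + -2·4 = -16
  a_11 = -1·-16 + -1·10 + -2·-2 = 10
  a_12 = -1·10 + -1·-16 + -2·10 = -14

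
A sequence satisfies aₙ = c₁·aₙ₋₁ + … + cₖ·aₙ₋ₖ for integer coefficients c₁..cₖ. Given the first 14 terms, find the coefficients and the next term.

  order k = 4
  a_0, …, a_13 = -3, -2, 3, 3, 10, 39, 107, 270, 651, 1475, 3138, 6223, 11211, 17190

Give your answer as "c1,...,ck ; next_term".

  a_4 = 4·3 + -4·3 + 1·-2 + -4·-3 = 10
  a_5 = 4·10 + -4·3 + 1·3 + -4·-2 = 39
  a_6 = 4·39 + -4·10 + 1·3 + -4·3 = 107
  a_7 = 4·107 + -4·39 + 1·10 + -4·3 = 270
  a_8 = 4·270 + -4·107 + 1·39 + -4·10 = 651
  a_9 = 4·651 + -4·270 + 1·107 + -4·39 = 1475
  a_10 = 4·1475 + -4·651 + 1·270 + -4·107 = 3138
  a_11 = 4·3138 + -4·1475 + 1·651 + -4·270 = 6223
  a_12 = 4·6223 + -4·3138 + 1·1475 + -4·651 = 11211
  a_13 = 4·11211 + -4·6223 + 1·3138 + -4·1475 = 17190
  a_14 = 4·17190 + -4·11211 + 1·6223 + -4·3138 = 17587

4,-4,1,-4 ; 17587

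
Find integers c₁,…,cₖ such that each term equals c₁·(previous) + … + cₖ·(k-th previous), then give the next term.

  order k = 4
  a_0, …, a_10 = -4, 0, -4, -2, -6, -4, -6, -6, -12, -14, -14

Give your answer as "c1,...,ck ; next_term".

1,-1,0,2 ; -12

  a_4 = 1·-2 + -1·-4 + 0·0 + 2·-4 = -6
  a_5 = 1·-6 + -1·-2 + 0·-4 + 2·0 = -4
  a_6 = 1·-4 + -1·-6 + 0·-2 + 2·-4 = -6
  a_7 = 1·-6 + -1·-4 + 0·-6 + 2·-2 = -6
  a_8 = 1·-6 + -1·-6 + 0·-4 + 2·-6 = -12
  a_9 = 1·-12 + -1·-6 + 0·-6 + 2·-4 = -14
  a_10 = 1·-14 + -1·-12 + 0·-6 + 2·-6 = -14
  a_11 = 1·-14 + -1·-14 + 0·-12 + 2·-6 = -12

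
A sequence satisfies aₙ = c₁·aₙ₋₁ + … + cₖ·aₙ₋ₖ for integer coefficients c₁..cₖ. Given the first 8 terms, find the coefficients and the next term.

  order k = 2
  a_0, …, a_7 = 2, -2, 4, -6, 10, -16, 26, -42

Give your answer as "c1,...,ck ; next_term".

  a_2 = -1·-2 + 1·2 = 4
  a_3 = -1·4 + 1·-2 = -6
  a_4 = -1·-6 + 1·4 = 10
  a_5 = -1·10 + 1·-6 = -16
  a_6 = -1·-16 + 1·10 = 26
  a_7 = -1·26 + 1·-16 = -42
  a_8 = -1·-42 + 1·26 = 68

-1,1 ; 68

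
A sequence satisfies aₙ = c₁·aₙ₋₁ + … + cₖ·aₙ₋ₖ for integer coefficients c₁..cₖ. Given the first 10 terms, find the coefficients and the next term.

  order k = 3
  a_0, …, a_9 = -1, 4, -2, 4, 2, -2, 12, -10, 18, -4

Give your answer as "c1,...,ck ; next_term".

-1,1,2 ; 2

  a_3 = -1·-2 + 1·4 + 2·-1 = 4
  a_4 = -1·4 + 1·-2 + 2·4 = 2
  a_5 = -1·2 + 1·4 + 2·-2 = -2
  a_6 = -1·-2 + 1·2 + 2·4 = 12
  a_7 = -1·12 + 1·-2 + 2·2 = -10
  a_8 = -1·-10 + 1·12 + 2·-2 = 18
  a_9 = -1·18 + 1·-10 + 2·12 = -4
  a_10 = -1·-4 + 1·18 + 2·-10 = 2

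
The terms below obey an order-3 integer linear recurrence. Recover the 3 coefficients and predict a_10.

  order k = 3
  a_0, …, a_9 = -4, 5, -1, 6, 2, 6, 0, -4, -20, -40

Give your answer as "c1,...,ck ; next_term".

2,0,-2 ; -72

  a_3 = 2·-1 + 0·5 + -2·-4 = 6
  a_4 = 2·6 + 0·-1 + -2·5 = 2
  a_5 = 2·2 + 0·6 + -2·-1 = 6
  a_6 = 2·6 + 0·2 + -2·6 = 0
  a_7 = 2·0 + 0·6 + -2·2 = -4
  a_8 = 2·-4 + 0·0 + -2·6 = -20
  a_9 = 2·-20 + 0·-4 + -2·0 = -40
  a_10 = 2·-40 + 0·-20 + -2·-4 = -72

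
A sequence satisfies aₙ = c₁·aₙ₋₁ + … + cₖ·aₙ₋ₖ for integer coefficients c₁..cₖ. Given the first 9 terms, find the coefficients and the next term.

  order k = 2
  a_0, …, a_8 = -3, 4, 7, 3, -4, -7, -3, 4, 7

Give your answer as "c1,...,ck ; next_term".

  a_2 = 1·4 + -1·-3 = 7
  a_3 = 1·7 + -1·4 = 3
  a_4 = 1·3 + -1·7 = -4
  a_5 = 1·-4 + -1·3 = -7
  a_6 = 1·-7 + -1·-4 = -3
  a_7 = 1·-3 + -1·-7 = 4
  a_8 = 1·4 + -1·-3 = 7
  a_9 = 1·7 + -1·4 = 3

1,-1 ; 3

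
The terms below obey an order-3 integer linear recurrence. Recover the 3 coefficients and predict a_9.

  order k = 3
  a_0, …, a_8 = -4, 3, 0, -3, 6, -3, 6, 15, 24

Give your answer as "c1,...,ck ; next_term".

1,3,3 ; 87

  a_3 = 1·0 + 3·3 + 3·-4 = -3
  a_4 = 1·-3 + 3·0 + 3·3 = 6
  a_5 = 1·6 + 3·-3 + 3·0 = -3
  a_6 = 1·-3 + 3·6 + 3·-3 = 6
  a_7 = 1·6 + 3·-3 + 3·6 = 15
  a_8 = 1·15 + 3·6 + 3·-3 = 24
  a_9 = 1·24 + 3·15 + 3·6 = 87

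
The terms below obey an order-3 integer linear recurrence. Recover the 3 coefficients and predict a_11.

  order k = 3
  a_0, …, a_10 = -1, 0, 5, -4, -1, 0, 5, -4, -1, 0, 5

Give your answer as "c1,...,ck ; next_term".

  a_3 = -1·5 + -1·0 + -1·-1 = -4
  a_4 = -1·-4 + -1·5 + -1·0 = -1
  a_5 = -1·-1 + -1·-4 + -1·5 = 0
  a_6 = -1·0 + -1·-1 + -1·-4 = 5
  a_7 = -1·5 + -1·0 + -1·-1 = -4
  a_8 = -1·-4 + -1·5 + -1·0 = -1
  a_9 = -1·-1 + -1·-4 + -1·5 = 0
  a_10 = -1·0 + -1·-1 + -1·-4 = 5
  a_11 = -1·5 + -1·0 + -1·-1 = -4

-1,-1,-1 ; -4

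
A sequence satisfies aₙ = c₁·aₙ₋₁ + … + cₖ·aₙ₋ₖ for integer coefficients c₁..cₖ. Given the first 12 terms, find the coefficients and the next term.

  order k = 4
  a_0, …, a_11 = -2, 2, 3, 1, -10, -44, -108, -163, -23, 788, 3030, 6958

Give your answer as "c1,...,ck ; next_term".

3,-3,-3,-1 ; 9443

  a_4 = 3·1 + -3·3 + -3·2 + -1·-2 = -10
  a_5 = 3·-10 + -3·1 + -3·3 + -1·2 = -44
  a_6 = 3·-44 + -3·-10 + -3·1 + -1·3 = -108
  a_7 = 3·-108 + -3·-44 + -3·-10 + -1·1 = -163
  a_8 = 3·-163 + -3·-108 + -3·-44 + -1·-10 = -23
  a_9 = 3·-23 + -3·-163 + -3·-108 + -1·-44 = 788
  a_10 = 3·788 + -3·-23 + -3·-163 + -1·-108 = 3030
  a_11 = 3·3030 + -3·788 + -3·-23 + -1·-163 = 6958
  a_12 = 3·6958 + -3·3030 + -3·788 + -1·-23 = 9443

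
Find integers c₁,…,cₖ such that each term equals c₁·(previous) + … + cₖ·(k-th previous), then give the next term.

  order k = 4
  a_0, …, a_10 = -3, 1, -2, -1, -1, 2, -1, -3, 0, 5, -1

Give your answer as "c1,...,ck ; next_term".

  a_4 = 0·-1 + -1·-2 + 0·1 + 1·-3 = -1
  a_5 = 0·-1 + -1·-1 + 0·-2 + 1·1 = 2
  a_6 = 0·2 + -1·-1 + 0·-1 + 1·-2 = -1
  a_7 = 0·-1 + -1·2 + 0·-1 + 1·-1 = -3
  a_8 = 0·-3 + -1·-1 + 0·2 + 1·-1 = 0
  a_9 = 0·0 + -1·-3 + 0·-1 + 1·2 = 5
  a_10 = 0·5 + -1·0 + 0·-3 + 1·-1 = -1
  a_11 = 0·-1 + -1·5 + 0·0 + 1·-3 = -8

0,-1,0,1 ; -8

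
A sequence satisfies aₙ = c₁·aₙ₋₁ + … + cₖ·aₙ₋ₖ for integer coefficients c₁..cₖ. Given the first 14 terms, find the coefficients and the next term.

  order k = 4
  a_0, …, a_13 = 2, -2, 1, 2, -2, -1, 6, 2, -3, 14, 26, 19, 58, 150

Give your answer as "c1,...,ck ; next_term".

  a_4 = 1·2 + 0·1 + 3·-2 + 1·2 = -2
  a_5 = 1·-2 + 0·2 + 3·1 + 1·-2 = -1
  a_6 = 1·-1 + 0·-2 + 3·2 + 1·1 = 6
  a_7 = 1·6 + 0·-1 + 3·-2 + 1·2 = 2
  a_8 = 1·2 + 0·6 + 3·-1 + 1·-2 = -3
  a_9 = 1·-3 + 0·2 + 3·6 + 1·-1 = 14
  a_10 = 1·14 + 0·-3 + 3·2 + 1·6 = 26
  a_11 = 1·26 + 0·14 + 3·-3 + 1·2 = 19
  a_12 = 1·19 + 0·26 + 3·14 + 1·-3 = 58
  a_13 = 1·58 + 0·19 + 3·26 + 1·14 = 150
  a_14 = 1·150 + 0·58 + 3·19 + 1·26 = 233

1,0,3,1 ; 233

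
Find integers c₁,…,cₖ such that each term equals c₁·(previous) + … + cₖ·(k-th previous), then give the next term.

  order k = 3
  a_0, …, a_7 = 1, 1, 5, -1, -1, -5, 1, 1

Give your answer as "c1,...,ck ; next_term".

0,0,-1 ; 5

  a_3 = 0·5 + 0·1 + -1·1 = -1
  a_4 = 0·-1 + 0·5 + -1·1 = -1
  a_5 = 0·-1 + 0·-1 + -1·5 = -5
  a_6 = 0·-5 + 0·-1 + -1·-1 = 1
  a_7 = 0·1 + 0·-5 + -1·-1 = 1
  a_8 = 0·1 + 0·1 + -1·-5 = 5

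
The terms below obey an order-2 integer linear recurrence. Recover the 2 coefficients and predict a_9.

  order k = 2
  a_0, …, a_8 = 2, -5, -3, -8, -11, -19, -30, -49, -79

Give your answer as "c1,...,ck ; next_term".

1,1 ; -128

  a_2 = 1·-5 + 1·2 = -3
  a_3 = 1·-3 + 1·-5 = -8
  a_4 = 1·-8 + 1·-3 = -11
  a_5 = 1·-11 + 1·-8 = -19
  a_6 = 1·-19 + 1·-11 = -30
  a_7 = 1·-30 + 1·-19 = -49
  a_8 = 1·-49 + 1·-30 = -79
  a_9 = 1·-79 + 1·-49 = -128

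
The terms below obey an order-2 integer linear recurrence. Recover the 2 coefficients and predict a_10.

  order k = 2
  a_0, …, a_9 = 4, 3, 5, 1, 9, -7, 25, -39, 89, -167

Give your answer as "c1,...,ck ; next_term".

  a_2 = -1·3 + 2·4 = 5
  a_3 = -1·5 + 2·3 = 1
  a_4 = -1·1 + 2·5 = 9
  a_5 = -1·9 + 2·1 = -7
  a_6 = -1·-7 + 2·9 = 25
  a_7 = -1·25 + 2·-7 = -39
  a_8 = -1·-39 + 2·25 = 89
  a_9 = -1·89 + 2·-39 = -167
  a_10 = -1·-167 + 2·89 = 345

-1,2 ; 345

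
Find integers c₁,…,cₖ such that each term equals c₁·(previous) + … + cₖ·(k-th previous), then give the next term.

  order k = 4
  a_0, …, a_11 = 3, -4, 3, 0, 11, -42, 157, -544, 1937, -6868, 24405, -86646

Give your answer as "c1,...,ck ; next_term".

-3,2,1,3 ; 307691

  a_4 = -3·0 + 2·3 + 1·-4 + 3·3 = 11
  a_5 = -3·11 + 2·0 + 1·3 + 3·-4 = -42
  a_6 = -3·-42 + 2·11 + 1·0 + 3·3 = 157
  a_7 = -3·157 + 2·-42 + 1·11 + 3·0 = -544
  a_8 = -3·-544 + 2·157 + 1·-42 + 3·11 = 1937
  a_9 = -3·1937 + 2·-544 + 1·157 + 3·-42 = -6868
  a_10 = -3·-6868 + 2·1937 + 1·-544 + 3·157 = 24405
  a_11 = -3·24405 + 2·-6868 + 1·1937 + 3·-544 = -86646
  a_12 = -3·-86646 + 2·24405 + 1·-6868 + 3·1937 = 307691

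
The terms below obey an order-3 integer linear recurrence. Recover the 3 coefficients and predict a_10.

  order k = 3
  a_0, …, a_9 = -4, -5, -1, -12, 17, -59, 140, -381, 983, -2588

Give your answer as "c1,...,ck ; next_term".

-2,2,1 ; 6761

  a_3 = -2·-1 + 2·-5 + 1·-4 = -12
  a_4 = -2·-12 + 2·-1 + 1·-5 = 17
  a_5 = -2·17 + 2·-12 + 1·-1 = -59
  a_6 = -2·-59 + 2·17 + 1·-12 = 140
  a_7 = -2·140 + 2·-59 + 1·17 = -381
  a_8 = -2·-381 + 2·140 + 1·-59 = 983
  a_9 = -2·983 + 2·-381 + 1·140 = -2588
  a_10 = -2·-2588 + 2·983 + 1·-381 = 6761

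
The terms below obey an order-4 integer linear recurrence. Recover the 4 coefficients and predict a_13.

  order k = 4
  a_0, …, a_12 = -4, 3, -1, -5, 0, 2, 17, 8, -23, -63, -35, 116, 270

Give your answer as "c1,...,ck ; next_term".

0,-1,-3,-2 ; 115

  a_4 = 0·-5 + -1·-1 + -3·3 + -2·-4 = 0
  a_5 = 0·0 + -1·-5 + -3·-1 + -2·3 = 2
  a_6 = 0·2 + -1·0 + -3·-5 + -2·-1 = 17
  a_7 = 0·17 + -1·2 + -3·0 + -2·-5 = 8
  a_8 = 0·8 + -1·17 + -3·2 + -2·0 = -23
  a_9 = 0·-23 + -1·8 + -3·17 + -2·2 = -63
  a_10 = 0·-63 + -1·-23 + -3·8 + -2·17 = -35
  a_11 = 0·-35 + -1·-63 + -3·-23 + -2·8 = 116
  a_12 = 0·116 + -1·-35 + -3·-63 + -2·-23 = 270
  a_13 = 0·270 + -1·116 + -3·-35 + -2·-63 = 115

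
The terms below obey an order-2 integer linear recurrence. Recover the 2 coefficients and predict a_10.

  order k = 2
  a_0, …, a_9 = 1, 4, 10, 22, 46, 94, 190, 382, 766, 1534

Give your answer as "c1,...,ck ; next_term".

  a_2 = 3·4 + -2·1 = 10
  a_3 = 3·10 + -2·4 = 22
  a_4 = 3·22 + -2·10 = 46
  a_5 = 3·46 + -2·22 = 94
  a_6 = 3·94 + -2·46 = 190
  a_7 = 3·190 + -2·94 = 382
  a_8 = 3·382 + -2·190 = 766
  a_9 = 3·766 + -2·382 = 1534
  a_10 = 3·1534 + -2·766 = 3070

3,-2 ; 3070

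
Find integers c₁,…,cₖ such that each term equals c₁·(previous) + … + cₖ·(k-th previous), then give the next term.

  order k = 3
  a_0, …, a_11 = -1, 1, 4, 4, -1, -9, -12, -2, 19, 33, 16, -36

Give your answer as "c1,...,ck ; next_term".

  a_3 = 1·4 + -1·1 + -1·-1 = 4
  a_4 = 1·4 + -1·4 + -1·1 = -1
  a_5 = 1·-1 + -1·4 + -1·4 = -9
  a_6 = 1·-9 + -1·-1 + -1·4 = -12
  a_7 = 1·-12 + -1·-9 + -1·-1 = -2
  a_8 = 1·-2 + -1·-12 + -1·-9 = 19
  a_9 = 1·19 + -1·-2 + -1·-12 = 33
  a_10 = 1·33 + -1·19 + -1·-2 = 16
  a_11 = 1·16 + -1·33 + -1·19 = -36
  a_12 = 1·-36 + -1·16 + -1·33 = -85

1,-1,-1 ; -85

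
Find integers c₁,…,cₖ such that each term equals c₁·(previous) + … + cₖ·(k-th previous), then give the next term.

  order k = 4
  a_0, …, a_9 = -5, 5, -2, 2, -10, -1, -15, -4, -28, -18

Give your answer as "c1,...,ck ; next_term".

1,1,-1,1 ; -57

  a_4 = 1·2 + 1·-2 + -1·5 + 1·-5 = -10
  a_5 = 1·-10 + 1·2 + -1·-2 + 1·5 = -1
  a_6 = 1·-1 + 1·-10 + -1·2 + 1·-2 = -15
  a_7 = 1·-15 + 1·-1 + -1·-10 + 1·2 = -4
  a_8 = 1·-4 + 1·-15 + -1·-1 + 1·-10 = -28
  a_9 = 1·-28 + 1·-4 + -1·-15 + 1·-1 = -18
  a_10 = 1·-18 + 1·-28 + -1·-4 + 1·-15 = -57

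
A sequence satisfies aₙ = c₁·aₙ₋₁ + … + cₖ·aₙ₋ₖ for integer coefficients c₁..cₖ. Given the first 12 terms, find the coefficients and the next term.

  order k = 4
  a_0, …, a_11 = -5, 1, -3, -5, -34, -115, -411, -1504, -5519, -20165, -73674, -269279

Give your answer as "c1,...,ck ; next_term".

3,1,4,4 ; -984247

  a_4 = 3·-5 + 1·-3 + 4·1 + 4·-5 = -34
  a_5 = 3·-34 + 1·-5 + 4·-3 + 4·1 = -115
  a_6 = 3·-115 + 1·-34 + 4·-5 + 4·-3 = -411
  a_7 = 3·-411 + 1·-115 + 4·-34 + 4·-5 = -1504
  a_8 = 3·-1504 + 1·-411 + 4·-115 + 4·-34 = -5519
  a_9 = 3·-5519 + 1·-1504 + 4·-411 + 4·-115 = -20165
  a_10 = 3·-20165 + 1·-5519 + 4·-1504 + 4·-411 = -73674
  a_11 = 3·-73674 + 1·-20165 + 4·-5519 + 4·-1504 = -269279
  a_12 = 3·-269279 + 1·-73674 + 4·-20165 + 4·-5519 = -984247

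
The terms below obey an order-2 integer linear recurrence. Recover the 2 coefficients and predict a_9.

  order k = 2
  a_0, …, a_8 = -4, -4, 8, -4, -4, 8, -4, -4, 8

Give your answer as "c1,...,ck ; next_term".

-1,-1 ; -4

  a_2 = -1·-4 + -1·-4 = 8
  a_3 = -1·8 + -1·-4 = -4
  a_4 = -1·-4 + -1·8 = -4
  a_5 = -1·-4 + -1·-4 = 8
  a_6 = -1·8 + -1·-4 = -4
  a_7 = -1·-4 + -1·8 = -4
  a_8 = -1·-4 + -1·-4 = 8
  a_9 = -1·8 + -1·-4 = -4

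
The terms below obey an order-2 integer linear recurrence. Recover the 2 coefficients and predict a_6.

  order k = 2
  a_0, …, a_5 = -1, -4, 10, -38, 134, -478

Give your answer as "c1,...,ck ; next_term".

-3,2 ; 1702

  a_2 = -3·-4 + 2·-1 = 10
  a_3 = -3·10 + 2·-4 = -38
  a_4 = -3·-38 + 2·10 = 134
  a_5 = -3·134 + 2·-38 = -478
  a_6 = -3·-478 + 2·134 = 1702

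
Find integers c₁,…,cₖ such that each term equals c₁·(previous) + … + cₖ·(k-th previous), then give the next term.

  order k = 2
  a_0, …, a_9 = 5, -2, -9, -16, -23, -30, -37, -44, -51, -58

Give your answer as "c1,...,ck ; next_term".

2,-1 ; -65

  a_2 = 2·-2 + -1·5 = -9
  a_3 = 2·-9 + -1·-2 = -16
  a_4 = 2·-16 + -1·-9 = -23
  a_5 = 2·-23 + -1·-16 = -30
  a_6 = 2·-30 + -1·-23 = -37
  a_7 = 2·-37 + -1·-30 = -44
  a_8 = 2·-44 + -1·-37 = -51
  a_9 = 2·-51 + -1·-44 = -58
  a_10 = 2·-58 + -1·-51 = -65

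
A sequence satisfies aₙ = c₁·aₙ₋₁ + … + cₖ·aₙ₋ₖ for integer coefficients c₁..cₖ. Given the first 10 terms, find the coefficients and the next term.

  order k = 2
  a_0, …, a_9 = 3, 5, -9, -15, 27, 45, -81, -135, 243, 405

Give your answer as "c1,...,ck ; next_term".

0,-3 ; -729

  a_2 = 0·5 + -3·3 = -9
  a_3 = 0·-9 + -3·5 = -15
  a_4 = 0·-15 + -3·-9 = 27
  a_5 = 0·27 + -3·-15 = 45
  a_6 = 0·45 + -3·27 = -81
  a_7 = 0·-81 + -3·45 = -135
  a_8 = 0·-135 + -3·-81 = 243
  a_9 = 0·243 + -3·-135 = 405
  a_10 = 0·405 + -3·243 = -729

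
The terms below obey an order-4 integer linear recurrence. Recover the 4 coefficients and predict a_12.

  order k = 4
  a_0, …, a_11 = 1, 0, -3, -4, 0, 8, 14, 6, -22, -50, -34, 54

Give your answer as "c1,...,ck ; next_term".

  a_4 = 1·-4 + -2·-3 + 0·0 + -2·1 = 0
  a_5 = 1·0 + -2·-4 + 0·-3 + -2·0 = 8
  a_6 = 1·8 + -2·0 + 0·-4 + -2·-3 = 14
  a_7 = 1·14 + -2·8 + 0·0 + -2·-4 = 6
  a_8 = 1·6 + -2·14 + 0·8 + -2·0 = -22
  a_9 = 1·-22 + -2·6 + 0·14 + -2·8 = -50
  a_10 = 1·-50 + -2·-22 + 0·6 + -2·14 = -34
  a_11 = 1·-34 + -2·-50 + 0·-22 + -2·6 = 54
  a_12 = 1·54 + -2·-34 + 0·-50 + -2·-22 = 166

1,-2,0,-2 ; 166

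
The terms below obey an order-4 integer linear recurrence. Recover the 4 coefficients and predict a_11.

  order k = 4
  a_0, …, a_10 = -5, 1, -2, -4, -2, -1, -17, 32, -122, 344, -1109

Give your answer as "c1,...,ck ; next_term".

  a_4 = -3·-4 + 1·-2 + 3·1 + 3·-5 = -2
  a_5 = -3·-2 + 1·-4 + 3·-2 + 3·1 = -1
  a_6 = -3·-1 + 1·-2 + 3·-4 + 3·-2 = -17
  a_7 = -3·-17 + 1·-1 + 3·-2 + 3·-4 = 32
  a_8 = -3·32 + 1·-17 + 3·-1 + 3·-2 = -122
  a_9 = -3·-122 + 1·32 + 3·-17 + 3·-1 = 344
  a_10 = -3·344 + 1·-122 + 3·32 + 3·-17 = -1109
  a_11 = -3·-1109 + 1·344 + 3·-122 + 3·32 = 3401

-3,1,3,3 ; 3401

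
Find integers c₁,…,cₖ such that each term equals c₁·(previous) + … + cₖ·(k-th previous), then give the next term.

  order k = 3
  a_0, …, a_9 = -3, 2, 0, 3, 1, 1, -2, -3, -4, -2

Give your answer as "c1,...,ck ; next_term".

1,0,-1 ; 1

  a_3 = 1·0 + 0·2 + -1·-3 = 3
  a_4 = 1·3 + 0·0 + -1·2 = 1
  a_5 = 1·1 + 0·3 + -1·0 = 1
  a_6 = 1·1 + 0·1 + -1·3 = -2
  a_7 = 1·-2 + 0·1 + -1·1 = -3
  a_8 = 1·-3 + 0·-2 + -1·1 = -4
  a_9 = 1·-4 + 0·-3 + -1·-2 = -2
  a_10 = 1·-2 + 0·-4 + -1·-3 = 1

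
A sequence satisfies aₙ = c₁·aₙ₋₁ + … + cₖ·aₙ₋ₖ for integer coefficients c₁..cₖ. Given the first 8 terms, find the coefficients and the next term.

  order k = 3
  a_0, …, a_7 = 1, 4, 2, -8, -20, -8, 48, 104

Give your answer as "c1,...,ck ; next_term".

1,-2,-2 ; 24

  a_3 = 1·2 + -2·4 + -2·1 = -8
  a_4 = 1·-8 + -2·2 + -2·4 = -20
  a_5 = 1·-20 + -2·-8 + -2·2 = -8
  a_6 = 1·-8 + -2·-20 + -2·-8 = 48
  a_7 = 1·48 + -2·-8 + -2·-20 = 104
  a_8 = 1·104 + -2·48 + -2·-8 = 24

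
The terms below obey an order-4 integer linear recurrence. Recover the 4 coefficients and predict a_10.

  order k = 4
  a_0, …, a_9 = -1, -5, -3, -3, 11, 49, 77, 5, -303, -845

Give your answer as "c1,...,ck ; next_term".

2,-3,-1,-3 ; -1017

  a_4 = 2·-3 + -3·-3 + -1·-5 + -3·-1 = 11
  a_5 = 2·11 + -3·-3 + -1·-3 + -3·-5 = 49
  a_6 = 2·49 + -3·11 + -1·-3 + -3·-3 = 77
  a_7 = 2·77 + -3·49 + -1·11 + -3·-3 = 5
  a_8 = 2·5 + -3·77 + -1·49 + -3·11 = -303
  a_9 = 2·-303 + -3·5 + -1·77 + -3·49 = -845
  a_10 = 2·-845 + -3·-303 + -1·5 + -3·77 = -1017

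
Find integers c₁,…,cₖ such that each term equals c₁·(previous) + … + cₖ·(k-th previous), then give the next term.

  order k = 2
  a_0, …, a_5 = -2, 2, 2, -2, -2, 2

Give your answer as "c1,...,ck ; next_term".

0,-1 ; 2

  a_2 = 0·2 + -1·-2 = 2
  a_3 = 0·2 + -1·2 = -2
  a_4 = 0·-2 + -1·2 = -2
  a_5 = 0·-2 + -1·-2 = 2
  a_6 = 0·2 + -1·-2 = 2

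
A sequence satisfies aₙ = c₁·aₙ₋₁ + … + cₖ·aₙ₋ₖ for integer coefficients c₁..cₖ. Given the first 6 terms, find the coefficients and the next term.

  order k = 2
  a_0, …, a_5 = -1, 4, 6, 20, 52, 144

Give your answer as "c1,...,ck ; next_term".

2,2 ; 392

  a_2 = 2·4 + 2·-1 = 6
  a_3 = 2·6 + 2·4 = 20
  a_4 = 2·20 + 2·6 = 52
  a_5 = 2·52 + 2·20 = 144
  a_6 = 2·144 + 2·52 = 392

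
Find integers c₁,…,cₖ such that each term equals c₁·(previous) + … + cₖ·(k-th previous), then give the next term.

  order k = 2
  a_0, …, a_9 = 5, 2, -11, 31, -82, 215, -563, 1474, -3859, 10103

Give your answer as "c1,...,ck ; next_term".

-3,-1 ; -26450

  a_2 = -3·2 + -1·5 = -11
  a_3 = -3·-11 + -1·2 = 31
  a_4 = -3·31 + -1·-11 = -82
  a_5 = -3·-82 + -1·31 = 215
  a_6 = -3·215 + -1·-82 = -563
  a_7 = -3·-563 + -1·215 = 1474
  a_8 = -3·1474 + -1·-563 = -3859
  a_9 = -3·-3859 + -1·1474 = 10103
  a_10 = -3·10103 + -1·-3859 = -26450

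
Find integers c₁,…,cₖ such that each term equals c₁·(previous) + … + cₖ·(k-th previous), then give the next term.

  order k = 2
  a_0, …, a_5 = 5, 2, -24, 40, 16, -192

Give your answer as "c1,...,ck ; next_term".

-2,-4 ; 320

  a_2 = -2·2 + -4·5 = -24
  a_3 = -2·-24 + -4·2 = 40
  a_4 = -2·40 + -4·-24 = 16
  a_5 = -2·16 + -4·40 = -192
  a_6 = -2·-192 + -4·16 = 320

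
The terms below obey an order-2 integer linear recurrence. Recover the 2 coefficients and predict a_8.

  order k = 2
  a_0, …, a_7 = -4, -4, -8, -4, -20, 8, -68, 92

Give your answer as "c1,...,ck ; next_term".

  a_2 = -1·-4 + 3·-4 = -8
  a_3 = -1·-8 + 3·-4 = -4
  a_4 = -1·-4 + 3·-8 = -20
  a_5 = -1·-20 + 3·-4 = 8
  a_6 = -1·8 + 3·-20 = -68
  a_7 = -1·-68 + 3·8 = 92
  a_8 = -1·92 + 3·-68 = -296

-1,3 ; -296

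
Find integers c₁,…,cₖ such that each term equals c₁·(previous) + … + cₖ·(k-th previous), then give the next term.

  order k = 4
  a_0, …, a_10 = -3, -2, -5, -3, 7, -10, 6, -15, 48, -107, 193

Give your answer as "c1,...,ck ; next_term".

-2,-1,-1,2 ; -357

  a_4 = -2·-3 + -1·-5 + -1·-2 + 2·-3 = 7
  a_5 = -2·7 + -1·-3 + -1·-5 + 2·-2 = -10
  a_6 = -2·-10 + -1·7 + -1·-3 + 2·-5 = 6
  a_7 = -2·6 + -1·-10 + -1·7 + 2·-3 = -15
  a_8 = -2·-15 + -1·6 + -1·-10 + 2·7 = 48
  a_9 = -2·48 + -1·-15 + -1·6 + 2·-10 = -107
  a_10 = -2·-107 + -1·48 + -1·-15 + 2·6 = 193
  a_11 = -2·193 + -1·-107 + -1·48 + 2·-15 = -357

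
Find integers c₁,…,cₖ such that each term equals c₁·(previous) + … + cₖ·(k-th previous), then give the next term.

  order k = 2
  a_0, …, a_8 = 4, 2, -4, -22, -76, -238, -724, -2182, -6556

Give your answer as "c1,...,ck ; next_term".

4,-3 ; -19678

  a_2 = 4·2 + -3·4 = -4
  a_3 = 4·-4 + -3·2 = -22
  a_4 = 4·-22 + -3·-4 = -76
  a_5 = 4·-76 + -3·-22 = -238
  a_6 = 4·-238 + -3·-76 = -724
  a_7 = 4·-724 + -3·-238 = -2182
  a_8 = 4·-2182 + -3·-724 = -6556
  a_9 = 4·-6556 + -3·-2182 = -19678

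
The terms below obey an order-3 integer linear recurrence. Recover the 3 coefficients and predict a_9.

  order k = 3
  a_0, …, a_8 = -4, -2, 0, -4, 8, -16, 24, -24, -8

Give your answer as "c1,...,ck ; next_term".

-3,-2,2 ; 120

  a_3 = -3·0 + -2·-2 + 2·-4 = -4
  a_4 = -3·-4 + -2·0 + 2·-2 = 8
  a_5 = -3·8 + -2·-4 + 2·0 = -16
  a_6 = -3·-16 + -2·8 + 2·-4 = 24
  a_7 = -3·24 + -2·-16 + 2·8 = -24
  a_8 = -3·-24 + -2·24 + 2·-16 = -8
  a_9 = -3·-8 + -2·-24 + 2·24 = 120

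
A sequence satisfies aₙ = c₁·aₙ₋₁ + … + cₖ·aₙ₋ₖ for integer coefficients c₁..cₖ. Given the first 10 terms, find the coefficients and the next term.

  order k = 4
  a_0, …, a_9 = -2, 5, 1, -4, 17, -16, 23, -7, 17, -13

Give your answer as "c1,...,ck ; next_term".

-2,0,3,3 ; 74

  a_4 = -2·-4 + 0·1 + 3·5 + 3·-2 = 17
  a_5 = -2·17 + 0·-4 + 3·1 + 3·5 = -16
  a_6 = -2·-16 + 0·17 + 3·-4 + 3·1 = 23
  a_7 = -2·23 + 0·-16 + 3·17 + 3·-4 = -7
  a_8 = -2·-7 + 0·23 + 3·-16 + 3·17 = 17
  a_9 = -2·17 + 0·-7 + 3·23 + 3·-16 = -13
  a_10 = -2·-13 + 0·17 + 3·-7 + 3·23 = 74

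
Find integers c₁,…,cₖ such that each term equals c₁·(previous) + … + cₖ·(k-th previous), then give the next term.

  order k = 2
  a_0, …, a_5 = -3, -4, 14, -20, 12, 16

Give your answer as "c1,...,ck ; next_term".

  a_2 = -2·-4 + -2·-3 = 14
  a_3 = -2·14 + -2·-4 = -20
  a_4 = -2·-20 + -2·14 = 12
  a_5 = -2·12 + -2·-20 = 16
  a_6 = -2·16 + -2·12 = -56

-2,-2 ; -56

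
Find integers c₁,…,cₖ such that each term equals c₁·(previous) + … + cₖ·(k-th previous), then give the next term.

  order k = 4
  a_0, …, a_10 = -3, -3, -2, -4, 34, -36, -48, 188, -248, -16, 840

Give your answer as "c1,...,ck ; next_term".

-2,-4,-2,-4 ; -1872

  a_4 = -2·-4 + -4·-2 + -2·-3 + -4·-3 = 34
  a_5 = -2·34 + -4·-4 + -2·-2 + -4·-3 = -36
  a_6 = -2·-36 + -4·34 + -2·-4 + -4·-2 = -48
  a_7 = -2·-48 + -4·-36 + -2·34 + -4·-4 = 188
  a_8 = -2·188 + -4·-48 + -2·-36 + -4·34 = -248
  a_9 = -2·-248 + -4·188 + -2·-48 + -4·-36 = -16
  a_10 = -2·-16 + -4·-248 + -2·188 + -4·-48 = 840
  a_11 = -2·840 + -4·-16 + -2·-248 + -4·188 = -1872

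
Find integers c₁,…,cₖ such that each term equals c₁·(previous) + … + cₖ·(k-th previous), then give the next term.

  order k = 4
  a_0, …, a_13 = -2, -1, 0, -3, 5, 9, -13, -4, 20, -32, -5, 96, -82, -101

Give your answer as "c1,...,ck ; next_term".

  a_4 = 0·-3 + -2·0 + 1·-1 + -3·-2 = 5
  a_5 = 0·5 + -2·-3 + 1·0 + -3·-1 = 9
  a_6 = 0·9 + -2·5 + 1·-3 + -3·0 = -13
  a_7 = 0·-13 + -2·9 + 1·5 + -3·-3 = -4
  a_8 = 0·-4 + -2·-13 + 1·9 + -3·5 = 20
  a_9 = 0·20 + -2·-4 + 1·-13 + -3·9 = -32
  a_10 = 0·-32 + -2·20 + 1·-4 + -3·-13 = -5
  a_11 = 0·-5 + -2·-32 + 1·20 + -3·-4 = 96
  a_12 = 0·96 + -2·-5 + 1·-32 + -3·20 = -82
  a_13 = 0·-82 + -2·96 + 1·-5 + -3·-32 = -101
  a_14 = 0·-101 + -2·-82 + 1·96 + -3·-5 = 275

0,-2,1,-3 ; 275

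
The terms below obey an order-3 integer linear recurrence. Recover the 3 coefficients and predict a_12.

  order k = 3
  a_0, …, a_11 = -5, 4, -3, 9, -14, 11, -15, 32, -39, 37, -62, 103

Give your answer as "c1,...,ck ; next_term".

-1,-1,-2 ; -115

  a_3 = -1·-3 + -1·4 + -2·-5 = 9
  a_4 = -1·9 + -1·-3 + -2·4 = -14
  a_5 = -1·-14 + -1·9 + -2·-3 = 11
  a_6 = -1·11 + -1·-14 + -2·9 = -15
  a_7 = -1·-15 + -1·11 + -2·-14 = 32
  a_8 = -1·32 + -1·-15 + -2·11 = -39
  a_9 = -1·-39 + -1·32 + -2·-15 = 37
  a_10 = -1·37 + -1·-39 + -2·32 = -62
  a_11 = -1·-62 + -1·37 + -2·-39 = 103
  a_12 = -1·103 + -1·-62 + -2·37 = -115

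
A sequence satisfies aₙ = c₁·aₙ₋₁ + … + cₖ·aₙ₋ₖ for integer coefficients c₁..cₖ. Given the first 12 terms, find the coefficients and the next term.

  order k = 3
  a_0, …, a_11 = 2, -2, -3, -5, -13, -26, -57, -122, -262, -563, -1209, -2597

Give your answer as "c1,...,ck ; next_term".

1,2,1 ; -5578

  a_3 = 1·-3 + 2·-2 + 1·2 = -5
  a_4 = 1·-5 + 2·-3 + 1·-2 = -13
  a_5 = 1·-13 + 2·-5 + 1·-3 = -26
  a_6 = 1·-26 + 2·-13 + 1·-5 = -57
  a_7 = 1·-57 + 2·-26 + 1·-13 = -122
  a_8 = 1·-122 + 2·-57 + 1·-26 = -262
  a_9 = 1·-262 + 2·-122 + 1·-57 = -563
  a_10 = 1·-563 + 2·-262 + 1·-122 = -1209
  a_11 = 1·-1209 + 2·-563 + 1·-262 = -2597
  a_12 = 1·-2597 + 2·-1209 + 1·-563 = -5578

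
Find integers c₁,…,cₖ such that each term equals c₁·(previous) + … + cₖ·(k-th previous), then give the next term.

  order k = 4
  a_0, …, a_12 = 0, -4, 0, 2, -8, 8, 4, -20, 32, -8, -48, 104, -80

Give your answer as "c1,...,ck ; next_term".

  a_4 = 0·2 + 0·0 + 2·-4 + -2·0 = -8
  a_5 = 0·-8 + 0·2 + 2·0 + -2·-4 = 8
  a_6 = 0·8 + 0·-8 + 2·2 + -2·0 = 4
  a_7 = 0·4 + 0·8 + 2·-8 + -2·2 = -20
  a_8 = 0·-20 + 0·4 + 2·8 + -2·-8 = 32
  a_9 = 0·32 + 0·-20 + 2·4 + -2·8 = -8
  a_10 = 0·-8 + 0·32 + 2·-20 + -2·4 = -48
  a_11 = 0·-48 + 0·-8 + 2·32 + -2·-20 = 104
  a_12 = 0·104 + 0·-48 + 2·-8 + -2·32 = -80
  a_13 = 0·-80 + 0·104 + 2·-48 + -2·-8 = -80

0,0,2,-2 ; -80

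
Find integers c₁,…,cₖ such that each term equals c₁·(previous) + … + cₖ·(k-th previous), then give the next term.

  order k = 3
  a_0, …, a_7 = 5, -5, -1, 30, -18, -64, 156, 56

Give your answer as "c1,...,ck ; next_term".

0,-2,4 ; -568

  a_3 = 0·-1 + -2·-5 + 4·5 = 30
  a_4 = 0·30 + -2·-1 + 4·-5 = -18
  a_5 = 0·-18 + -2·30 + 4·-1 = -64
  a_6 = 0·-64 + -2·-18 + 4·30 = 156
  a_7 = 0·156 + -2·-64 + 4·-18 = 56
  a_8 = 0·56 + -2·156 + 4·-64 = -568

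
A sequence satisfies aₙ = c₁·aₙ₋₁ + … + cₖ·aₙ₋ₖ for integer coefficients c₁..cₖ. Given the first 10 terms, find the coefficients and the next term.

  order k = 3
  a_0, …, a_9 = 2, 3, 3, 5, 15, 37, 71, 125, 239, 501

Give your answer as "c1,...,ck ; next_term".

3,-4,4 ; 1047

  a_3 = 3·3 + -4·3 + 4·2 = 5
  a_4 = 3·5 + -4·3 + 4·3 = 15
  a_5 = 3·15 + -4·5 + 4·3 = 37
  a_6 = 3·37 + -4·15 + 4·5 = 71
  a_7 = 3·71 + -4·37 + 4·15 = 125
  a_8 = 3·125 + -4·71 + 4·37 = 239
  a_9 = 3·239 + -4·125 + 4·71 = 501
  a_10 = 3·501 + -4·239 + 4·125 = 1047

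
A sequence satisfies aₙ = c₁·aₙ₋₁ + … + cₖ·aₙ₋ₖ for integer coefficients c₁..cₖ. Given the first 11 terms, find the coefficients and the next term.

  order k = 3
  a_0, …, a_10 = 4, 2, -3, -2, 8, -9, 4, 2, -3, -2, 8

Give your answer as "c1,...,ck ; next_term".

-2,-2,-1 ; -9

  a_3 = -2·-3 + -2·2 + -1·4 = -2
  a_4 = -2·-2 + -2·-3 + -1·2 = 8
  a_5 = -2·8 + -2·-2 + -1·-3 = -9
  a_6 = -2·-9 + -2·8 + -1·-2 = 4
  a_7 = -2·4 + -2·-9 + -1·8 = 2
  a_8 = -2·2 + -2·4 + -1·-9 = -3
  a_9 = -2·-3 + -2·2 + -1·4 = -2
  a_10 = -2·-2 + -2·-3 + -1·2 = 8
  a_11 = -2·8 + -2·-2 + -1·-3 = -9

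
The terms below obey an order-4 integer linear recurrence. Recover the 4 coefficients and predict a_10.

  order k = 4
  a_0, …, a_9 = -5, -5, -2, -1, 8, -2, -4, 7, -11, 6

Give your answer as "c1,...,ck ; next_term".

  a_4 = -1·-1 + -1·-2 + 0·-5 + -1·-5 = 8
  a_5 = -1·8 + -1·-1 + 0·-2 + -1·-5 = -2
  a_6 = -1·-2 + -1·8 + 0·-1 + -1·-2 = -4
  a_7 = -1·-4 + -1·-2 + 0·8 + -1·-1 = 7
  a_8 = -1·7 + -1·-4 + 0·-2 + -1·8 = -11
  a_9 = -1·-11 + -1·7 + 0·-4 + -1·-2 = 6
  a_10 = -1·6 + -1·-11 + 0·7 + -1·-4 = 9

-1,-1,0,-1 ; 9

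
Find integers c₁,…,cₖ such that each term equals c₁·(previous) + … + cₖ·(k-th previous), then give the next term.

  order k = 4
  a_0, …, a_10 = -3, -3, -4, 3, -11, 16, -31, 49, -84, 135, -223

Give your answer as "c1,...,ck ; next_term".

-1,2,1,-1 ; 360

  a_4 = -1·3 + 2·-4 + 1·-3 + -1·-3 = -11
  a_5 = -1·-11 + 2·3 + 1·-4 + -1·-3 = 16
  a_6 = -1·16 + 2·-11 + 1·3 + -1·-4 = -31
  a_7 = -1·-31 + 2·16 + 1·-11 + -1·3 = 49
  a_8 = -1·49 + 2·-31 + 1·16 + -1·-11 = -84
  a_9 = -1·-84 + 2·49 + 1·-31 + -1·16 = 135
  a_10 = -1·135 + 2·-84 + 1·49 + -1·-31 = -223
  a_11 = -1·-223 + 2·135 + 1·-84 + -1·49 = 360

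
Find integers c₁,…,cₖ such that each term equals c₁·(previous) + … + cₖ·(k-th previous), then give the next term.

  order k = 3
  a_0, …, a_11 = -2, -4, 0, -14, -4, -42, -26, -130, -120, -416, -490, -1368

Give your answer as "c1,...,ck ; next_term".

0,3,1 ; -1886

  a_3 = 0·0 + 3·-4 + 1·-2 = -14
  a_4 = 0·-14 + 3·0 + 1·-4 = -4
  a_5 = 0·-4 + 3·-14 + 1·0 = -42
  a_6 = 0·-42 + 3·-4 + 1·-14 = -26
  a_7 = 0·-26 + 3·-42 + 1·-4 = -130
  a_8 = 0·-130 + 3·-26 + 1·-42 = -120
  a_9 = 0·-120 + 3·-130 + 1·-26 = -416
  a_10 = 0·-416 + 3·-120 + 1·-130 = -490
  a_11 = 0·-490 + 3·-416 + 1·-120 = -1368
  a_12 = 0·-1368 + 3·-490 + 1·-416 = -1886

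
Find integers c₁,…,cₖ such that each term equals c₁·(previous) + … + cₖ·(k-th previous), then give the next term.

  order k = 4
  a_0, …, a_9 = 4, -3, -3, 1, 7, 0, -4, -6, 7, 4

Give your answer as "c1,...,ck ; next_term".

  a_4 = 0·1 + 0·-3 + -1·-3 + 1·4 = 7
  a_5 = 0·7 + 0·1 + -1·-3 + 1·-3 = 0
  a_6 = 0·0 + 0·7 + -1·1 + 1·-3 = -4
  a_7 = 0·-4 + 0·0 + -1·7 + 1·1 = -6
  a_8 = 0·-6 + 0·-4 + -1·0 + 1·7 = 7
  a_9 = 0·7 + 0·-6 + -1·-4 + 1·0 = 4
  a_10 = 0·4 + 0·7 + -1·-6 + 1·-4 = 2

0,0,-1,1 ; 2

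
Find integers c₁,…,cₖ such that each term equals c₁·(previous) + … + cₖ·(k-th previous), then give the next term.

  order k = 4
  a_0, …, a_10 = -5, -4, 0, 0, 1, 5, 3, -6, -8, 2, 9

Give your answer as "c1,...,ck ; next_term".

1,-2,1,-1 ; 3

  a_4 = 1·0 + -2·0 + 1·-4 + -1·-5 = 1
  a_5 = 1·1 + -2·0 + 1·0 + -1·-4 = 5
  a_6 = 1·5 + -2·1 + 1·0 + -1·0 = 3
  a_7 = 1·3 + -2·5 + 1·1 + -1·0 = -6
  a_8 = 1·-6 + -2·3 + 1·5 + -1·1 = -8
  a_9 = 1·-8 + -2·-6 + 1·3 + -1·5 = 2
  a_10 = 1·2 + -2·-8 + 1·-6 + -1·3 = 9
  a_11 = 1·9 + -2·2 + 1·-8 + -1·-6 = 3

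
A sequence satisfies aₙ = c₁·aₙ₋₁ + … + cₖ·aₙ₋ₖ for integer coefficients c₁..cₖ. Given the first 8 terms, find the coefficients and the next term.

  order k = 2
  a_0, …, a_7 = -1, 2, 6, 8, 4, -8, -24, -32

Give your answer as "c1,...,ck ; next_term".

  a_2 = 2·2 + -2·-1 = 6
  a_3 = 2·6 + -2·2 = 8
  a_4 = 2·8 + -2·6 = 4
  a_5 = 2·4 + -2·8 = -8
  a_6 = 2·-8 + -2·4 = -24
  a_7 = 2·-24 + -2·-8 = -32
  a_8 = 2·-32 + -2·-24 = -16

2,-2 ; -16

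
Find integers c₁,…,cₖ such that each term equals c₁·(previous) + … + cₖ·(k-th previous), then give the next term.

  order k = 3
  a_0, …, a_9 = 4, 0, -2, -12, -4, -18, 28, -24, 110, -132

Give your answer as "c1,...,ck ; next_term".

0,2,-3 ; 292

  a_3 = 0·-2 + 2·0 + -3·4 = -12
  a_4 = 0·-12 + 2·-2 + -3·0 = -4
  a_5 = 0·-4 + 2·-12 + -3·-2 = -18
  a_6 = 0·-18 + 2·-4 + -3·-12 = 28
  a_7 = 0·28 + 2·-18 + -3·-4 = -24
  a_8 = 0·-24 + 2·28 + -3·-18 = 110
  a_9 = 0·110 + 2·-24 + -3·28 = -132
  a_10 = 0·-132 + 2·110 + -3·-24 = 292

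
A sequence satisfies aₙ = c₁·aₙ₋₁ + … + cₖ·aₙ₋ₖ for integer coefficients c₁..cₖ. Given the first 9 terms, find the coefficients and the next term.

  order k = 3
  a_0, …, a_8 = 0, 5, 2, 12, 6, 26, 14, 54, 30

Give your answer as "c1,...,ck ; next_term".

  a_3 = 1·2 + 2·5 + -2·0 = 12
  a_4 = 1·12 + 2·2 + -2·5 = 6
  a_5 = 1·6 + 2·12 + -2·2 = 26
  a_6 = 1·26 + 2·6 + -2·12 = 14
  a_7 = 1·14 + 2·26 + -2·6 = 54
  a_8 = 1·54 + 2·14 + -2·26 = 30
  a_9 = 1·30 + 2·54 + -2·14 = 110

1,2,-2 ; 110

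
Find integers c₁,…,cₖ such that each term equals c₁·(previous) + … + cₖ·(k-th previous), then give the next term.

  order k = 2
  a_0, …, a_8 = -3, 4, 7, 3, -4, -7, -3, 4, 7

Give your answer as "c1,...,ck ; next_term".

1,-1 ; 3

  a_2 = 1·4 + -1·-3 = 7
  a_3 = 1·7 + -1·4 = 3
  a_4 = 1·3 + -1·7 = -4
  a_5 = 1·-4 + -1·3 = -7
  a_6 = 1·-7 + -1·-4 = -3
  a_7 = 1·-3 + -1·-7 = 4
  a_8 = 1·4 + -1·-3 = 7
  a_9 = 1·7 + -1·4 = 3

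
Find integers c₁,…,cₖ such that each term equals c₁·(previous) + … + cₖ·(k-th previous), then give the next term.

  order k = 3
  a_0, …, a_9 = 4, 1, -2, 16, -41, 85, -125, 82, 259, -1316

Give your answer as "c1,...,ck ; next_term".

  a_3 = -3·-2 + -2·1 + 3·4 = 16
  a_4 = -3·16 + -2·-2 + 3·1 = -41
  a_5 = -3·-41 + -2·16 + 3·-2 = 85
  a_6 = -3·85 + -2·-41 + 3·16 = -125
  a_7 = -3·-125 + -2·85 + 3·-41 = 82
  a_8 = -3·82 + -2·-125 + 3·85 = 259
  a_9 = -3·259 + -2·82 + 3·-125 = -1316
  a_10 = -3·-1316 + -2·259 + 3·82 = 3676

-3,-2,3 ; 3676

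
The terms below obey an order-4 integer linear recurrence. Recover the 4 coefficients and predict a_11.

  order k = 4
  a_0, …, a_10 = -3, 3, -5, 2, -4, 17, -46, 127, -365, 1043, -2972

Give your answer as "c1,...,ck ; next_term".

  a_4 = -3·2 + -1·-5 + -2·3 + -1·-3 = -4
  a_5 = -3·-4 + -1·2 + -2·-5 + -1·3 = 17
  a_6 = -3·17 + -1·-4 + -2·2 + -1·-5 = -46
  a_7 = -3·-46 + -1·17 + -2·-4 + -1·2 = 127
  a_8 = -3·127 + -1·-46 + -2·17 + -1·-4 = -365
  a_9 = -3·-365 + -1·127 + -2·-46 + -1·17 = 1043
  a_10 = -3·1043 + -1·-365 + -2·127 + -1·-46 = -2972
  a_11 = -3·-2972 + -1·1043 + -2·-365 + -1·127 = 8476

-3,-1,-2,-1 ; 8476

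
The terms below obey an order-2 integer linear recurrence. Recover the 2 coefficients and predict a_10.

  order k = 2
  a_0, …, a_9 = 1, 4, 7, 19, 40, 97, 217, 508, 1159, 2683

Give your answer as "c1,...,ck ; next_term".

  a_2 = 1·4 + 3·1 = 7
  a_3 = 1·7 + 3·4 = 19
  a_4 = 1·19 + 3·7 = 40
  a_5 = 1·40 + 3·19 = 97
  a_6 = 1·97 + 3·40 = 217
  a_7 = 1·217 + 3·97 = 508
  a_8 = 1·508 + 3·217 = 1159
  a_9 = 1·1159 + 3·508 = 2683
  a_10 = 1·2683 + 3·1159 = 6160

1,3 ; 6160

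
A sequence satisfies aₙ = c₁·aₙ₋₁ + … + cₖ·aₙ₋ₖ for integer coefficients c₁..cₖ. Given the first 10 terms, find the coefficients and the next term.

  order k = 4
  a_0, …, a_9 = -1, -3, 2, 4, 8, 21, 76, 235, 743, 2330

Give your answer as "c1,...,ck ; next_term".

  a_4 = 2·4 + 3·2 + 1·-3 + 3·-1 = 8
  a_5 = 2·8 + 3·4 + 1·2 + 3·-3 = 21
  a_6 = 2·21 + 3·8 + 1·4 + 3·2 = 76
  a_7 = 2·76 + 3·21 + 1·8 + 3·4 = 235
  a_8 = 2·235 + 3·76 + 1·21 + 3·8 = 743
  a_9 = 2·743 + 3·235 + 1·76 + 3·21 = 2330
  a_10 = 2·2330 + 3·743 + 1·235 + 3·76 = 7352

2,3,1,3 ; 7352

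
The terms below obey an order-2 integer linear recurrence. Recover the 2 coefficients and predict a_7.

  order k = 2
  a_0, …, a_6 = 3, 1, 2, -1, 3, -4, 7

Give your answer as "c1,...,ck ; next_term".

-1,1 ; -11

  a_2 = -1·1 + 1·3 = 2
  a_3 = -1·2 + 1·1 = -1
  a_4 = -1·-1 + 1·2 = 3
  a_5 = -1·3 + 1·-1 = -4
  a_6 = -1·-4 + 1·3 = 7
  a_7 = -1·7 + 1·-4 = -11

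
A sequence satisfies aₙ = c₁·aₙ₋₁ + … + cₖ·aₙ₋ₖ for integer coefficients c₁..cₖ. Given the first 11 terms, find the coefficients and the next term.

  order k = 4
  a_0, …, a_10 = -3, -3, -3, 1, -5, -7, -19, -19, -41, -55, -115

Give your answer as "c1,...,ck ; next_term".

1,1,-1,2 ; -167

  a_4 = 1·1 + 1·-3 + -1·-3 + 2·-3 = -5
  a_5 = 1·-5 + 1·1 + -1·-3 + 2·-3 = -7
  a_6 = 1·-7 + 1·-5 + -1·1 + 2·-3 = -19
  a_7 = 1·-19 + 1·-7 + -1·-5 + 2·1 = -19
  a_8 = 1·-19 + 1·-19 + -1·-7 + 2·-5 = -41
  a_9 = 1·-41 + 1·-19 + -1·-19 + 2·-7 = -55
  a_10 = 1·-55 + 1·-41 + -1·-19 + 2·-19 = -115
  a_11 = 1·-115 + 1·-55 + -1·-41 + 2·-19 = -167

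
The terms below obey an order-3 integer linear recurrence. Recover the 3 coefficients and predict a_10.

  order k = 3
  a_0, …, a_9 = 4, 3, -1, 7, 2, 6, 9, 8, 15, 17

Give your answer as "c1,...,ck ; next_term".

  a_3 = 0·-1 + 1·3 + 1·4 = 7
  a_4 = 0·7 + 1·-1 + 1·3 = 2
  a_5 = 0·2 + 1·7 + 1·-1 = 6
  a_6 = 0·6 + 1·2 + 1·7 = 9
  a_7 = 0·9 + 1·6 + 1·2 = 8
  a_8 = 0·8 + 1·9 + 1·6 = 15
  a_9 = 0·15 + 1·8 + 1·9 = 17
  a_10 = 0·17 + 1·15 + 1·8 = 23

0,1,1 ; 23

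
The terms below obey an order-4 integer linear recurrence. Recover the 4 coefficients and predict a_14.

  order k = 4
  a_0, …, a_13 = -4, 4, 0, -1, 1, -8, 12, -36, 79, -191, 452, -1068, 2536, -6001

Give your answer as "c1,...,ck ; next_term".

-1,3,-1,-1 ; 14225

  a_4 = -1·-1 + 3·0 + -1·4 + -1·-4 = 1
  a_5 = -1·1 + 3·-1 + -1·0 + -1·4 = -8
  a_6 = -1·-8 + 3·1 + -1·-1 + -1·0 = 12
  a_7 = -1·12 + 3·-8 + -1·1 + -1·-1 = -36
  a_8 = -1·-36 + 3·12 + -1·-8 + -1·1 = 79
  a_9 = -1·79 + 3·-36 + -1·12 + -1·-8 = -191
  a_10 = -1·-191 + 3·79 + -1·-36 + -1·12 = 452
  a_11 = -1·452 + 3·-191 + -1·79 + -1·-36 = -1068
  a_12 = -1·-1068 + 3·452 + -1·-191 + -1·79 = 2536
  a_13 = -1·2536 + 3·-1068 + -1·452 + -1·-191 = -6001
  a_14 = -1·-6001 + 3·2536 + -1·-1068 + -1·452 = 14225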